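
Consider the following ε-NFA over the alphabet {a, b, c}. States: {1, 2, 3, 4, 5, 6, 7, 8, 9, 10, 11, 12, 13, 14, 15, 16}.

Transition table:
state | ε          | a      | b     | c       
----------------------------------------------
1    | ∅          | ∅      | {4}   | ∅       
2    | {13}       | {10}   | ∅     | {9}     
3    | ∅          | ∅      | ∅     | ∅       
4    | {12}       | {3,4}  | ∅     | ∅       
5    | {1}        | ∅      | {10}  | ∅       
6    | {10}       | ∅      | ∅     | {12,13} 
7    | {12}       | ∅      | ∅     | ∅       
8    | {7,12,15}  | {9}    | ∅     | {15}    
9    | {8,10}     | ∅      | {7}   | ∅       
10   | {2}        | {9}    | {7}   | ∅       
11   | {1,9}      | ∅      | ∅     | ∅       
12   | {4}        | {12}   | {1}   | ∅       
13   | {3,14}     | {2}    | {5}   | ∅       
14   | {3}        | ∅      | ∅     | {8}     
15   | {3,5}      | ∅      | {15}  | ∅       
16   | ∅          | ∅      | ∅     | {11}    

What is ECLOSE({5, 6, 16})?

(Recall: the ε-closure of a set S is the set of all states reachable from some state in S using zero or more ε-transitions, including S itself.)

{1, 2, 3, 5, 6, 10, 13, 14, 16}

Start with {5, 6, 16}.
From 5 via ε: add 1.
From 6 via ε: add 10.
From 10 via ε: add 2.
From 2 via ε: add 13.
From 13 via ε: add 3, 14.
No new states can be added; the closed set is {1, 2, 3, 5, 6, 10, 13, 14, 16}.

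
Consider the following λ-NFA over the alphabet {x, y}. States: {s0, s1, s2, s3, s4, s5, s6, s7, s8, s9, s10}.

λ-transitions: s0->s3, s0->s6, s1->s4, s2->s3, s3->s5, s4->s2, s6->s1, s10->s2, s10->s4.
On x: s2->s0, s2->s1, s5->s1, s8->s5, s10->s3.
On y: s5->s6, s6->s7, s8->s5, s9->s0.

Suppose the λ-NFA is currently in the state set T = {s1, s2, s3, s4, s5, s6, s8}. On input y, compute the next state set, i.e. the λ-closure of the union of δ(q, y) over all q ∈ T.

{s1, s2, s3, s4, s5, s6, s7}

s5 on y → {s6}.
s6 on y → {s7}.
s8 on y → {s5}.
No y-transition from s1, s2, s3, s4.
Union after reading y: {s5, s6, s7}.
Now take the λ-closure:
From s6 via λ: add s1.
From s1 via λ: add s4.
From s4 via λ: add s2.
From s2 via λ: add s3.
No new states can be added; the closed set is {s1, s2, s3, s4, s5, s6, s7}.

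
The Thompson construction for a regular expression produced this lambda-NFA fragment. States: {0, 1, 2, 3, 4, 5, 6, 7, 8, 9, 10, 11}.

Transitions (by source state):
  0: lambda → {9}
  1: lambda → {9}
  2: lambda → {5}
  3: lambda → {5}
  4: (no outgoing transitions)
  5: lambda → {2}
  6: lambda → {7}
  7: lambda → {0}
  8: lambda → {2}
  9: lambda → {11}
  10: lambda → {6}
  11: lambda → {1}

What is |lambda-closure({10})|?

7

Start with {10}.
From 10 via lambda: add 6.
From 6 via lambda: add 7.
From 7 via lambda: add 0.
From 0 via lambda: add 9.
From 9 via lambda: add 11.
From 11 via lambda: add 1.
lambda-closure = {0, 1, 6, 7, 9, 10, 11}, which has 7 states.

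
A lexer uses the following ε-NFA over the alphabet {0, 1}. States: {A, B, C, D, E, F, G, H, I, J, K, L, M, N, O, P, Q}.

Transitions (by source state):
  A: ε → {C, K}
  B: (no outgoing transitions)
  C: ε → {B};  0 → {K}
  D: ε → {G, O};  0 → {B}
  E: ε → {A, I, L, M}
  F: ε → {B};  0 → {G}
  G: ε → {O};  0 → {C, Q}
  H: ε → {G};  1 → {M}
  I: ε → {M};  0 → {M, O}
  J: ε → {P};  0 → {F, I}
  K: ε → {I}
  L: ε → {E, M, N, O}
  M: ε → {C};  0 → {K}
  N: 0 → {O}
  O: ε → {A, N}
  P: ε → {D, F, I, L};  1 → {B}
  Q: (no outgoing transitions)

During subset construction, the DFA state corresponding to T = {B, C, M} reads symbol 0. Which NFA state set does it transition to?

{B, C, I, K, M}

C on 0 → {K}.
M on 0 → {K}.
No 0-transition from B.
Union after reading 0: {K}.
Now take the ε-closure:
From K via ε: add I.
From I via ε: add M.
From M via ε: add C.
From C via ε: add B.
No new states can be added; the closed set is {B, C, I, K, M}.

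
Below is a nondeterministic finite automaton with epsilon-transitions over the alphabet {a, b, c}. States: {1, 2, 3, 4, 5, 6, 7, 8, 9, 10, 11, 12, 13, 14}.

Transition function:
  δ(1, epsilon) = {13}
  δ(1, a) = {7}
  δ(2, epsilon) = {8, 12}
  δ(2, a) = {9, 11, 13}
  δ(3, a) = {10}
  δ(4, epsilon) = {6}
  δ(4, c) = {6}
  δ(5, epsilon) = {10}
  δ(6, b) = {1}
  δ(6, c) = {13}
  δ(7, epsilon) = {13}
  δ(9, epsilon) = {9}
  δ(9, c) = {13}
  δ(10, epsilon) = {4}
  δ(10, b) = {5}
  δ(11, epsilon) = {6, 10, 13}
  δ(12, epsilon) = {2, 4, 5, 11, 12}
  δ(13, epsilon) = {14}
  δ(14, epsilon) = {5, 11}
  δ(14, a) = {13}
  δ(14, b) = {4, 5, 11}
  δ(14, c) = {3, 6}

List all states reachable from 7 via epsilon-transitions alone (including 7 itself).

Start with {7}.
From 7 via epsilon: add 13.
From 13 via epsilon: add 14.
From 14 via epsilon: add 5, 11.
From 5 via epsilon: add 10.
From 11 via epsilon: add 6.
From 10 via epsilon: add 4.
No new states can be added; the closed set is {4, 5, 6, 7, 10, 11, 13, 14}.

{4, 5, 6, 7, 10, 11, 13, 14}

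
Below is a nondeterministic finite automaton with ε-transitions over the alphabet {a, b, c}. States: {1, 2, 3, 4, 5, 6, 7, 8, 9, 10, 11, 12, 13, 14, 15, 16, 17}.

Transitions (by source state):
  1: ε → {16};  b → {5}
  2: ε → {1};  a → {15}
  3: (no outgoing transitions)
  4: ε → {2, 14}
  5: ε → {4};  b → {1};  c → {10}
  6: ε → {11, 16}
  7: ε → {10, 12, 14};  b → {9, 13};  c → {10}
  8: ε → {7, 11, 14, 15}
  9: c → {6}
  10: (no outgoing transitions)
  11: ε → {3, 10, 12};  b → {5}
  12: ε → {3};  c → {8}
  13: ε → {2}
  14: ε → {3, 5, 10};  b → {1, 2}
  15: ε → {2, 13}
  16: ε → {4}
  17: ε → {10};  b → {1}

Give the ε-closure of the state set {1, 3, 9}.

Start with {1, 3, 9}.
From 1 via ε: add 16.
From 16 via ε: add 4.
From 4 via ε: add 2, 14.
From 14 via ε: add 5, 10.
No new states can be added; the closed set is {1, 2, 3, 4, 5, 9, 10, 14, 16}.

{1, 2, 3, 4, 5, 9, 10, 14, 16}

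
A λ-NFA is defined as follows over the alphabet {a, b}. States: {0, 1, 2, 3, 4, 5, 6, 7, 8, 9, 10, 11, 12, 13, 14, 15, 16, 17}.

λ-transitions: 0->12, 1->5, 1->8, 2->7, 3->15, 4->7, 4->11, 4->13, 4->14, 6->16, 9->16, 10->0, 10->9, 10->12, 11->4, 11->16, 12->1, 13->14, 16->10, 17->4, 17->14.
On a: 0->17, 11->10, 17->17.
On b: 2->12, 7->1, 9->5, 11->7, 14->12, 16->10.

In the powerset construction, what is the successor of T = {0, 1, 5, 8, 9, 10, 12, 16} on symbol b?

{0, 1, 5, 8, 9, 10, 12, 16}

9 on b → {5}.
16 on b → {10}.
No b-transition from 0, 1, 5, 8, 10, 12.
Union after reading b: {5, 10}.
Now take the λ-closure:
From 10 via λ: add 0, 9, 12.
From 9 via λ: add 16.
From 12 via λ: add 1.
From 1 via λ: add 8.
No new states can be added; the closed set is {0, 1, 5, 8, 9, 10, 12, 16}.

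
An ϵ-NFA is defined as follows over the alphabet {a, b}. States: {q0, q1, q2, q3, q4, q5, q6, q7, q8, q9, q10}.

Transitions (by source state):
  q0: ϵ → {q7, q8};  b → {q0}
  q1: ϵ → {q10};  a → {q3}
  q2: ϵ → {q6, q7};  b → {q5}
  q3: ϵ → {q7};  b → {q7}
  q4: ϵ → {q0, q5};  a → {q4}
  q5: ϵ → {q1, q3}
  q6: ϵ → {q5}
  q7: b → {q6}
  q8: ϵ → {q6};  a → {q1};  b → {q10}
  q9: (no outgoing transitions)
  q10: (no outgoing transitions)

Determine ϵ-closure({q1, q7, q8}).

Start with {q1, q7, q8}.
From q1 via ϵ: add q10.
From q8 via ϵ: add q6.
From q6 via ϵ: add q5.
From q5 via ϵ: add q3.
No new states can be added; the closed set is {q1, q3, q5, q6, q7, q8, q10}.

{q1, q3, q5, q6, q7, q8, q10}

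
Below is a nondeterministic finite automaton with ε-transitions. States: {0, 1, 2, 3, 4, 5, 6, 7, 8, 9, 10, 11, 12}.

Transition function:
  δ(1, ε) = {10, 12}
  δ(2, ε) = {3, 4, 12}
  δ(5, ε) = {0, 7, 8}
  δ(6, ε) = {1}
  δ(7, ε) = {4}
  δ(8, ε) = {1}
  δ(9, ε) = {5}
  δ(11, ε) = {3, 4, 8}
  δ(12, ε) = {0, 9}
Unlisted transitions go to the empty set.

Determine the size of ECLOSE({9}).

9

Start with {9}.
From 9 via ε: add 5.
From 5 via ε: add 0, 7, 8.
From 7 via ε: add 4.
From 8 via ε: add 1.
From 1 via ε: add 10, 12.
ε-closure = {0, 1, 4, 5, 7, 8, 9, 10, 12}, which has 9 states.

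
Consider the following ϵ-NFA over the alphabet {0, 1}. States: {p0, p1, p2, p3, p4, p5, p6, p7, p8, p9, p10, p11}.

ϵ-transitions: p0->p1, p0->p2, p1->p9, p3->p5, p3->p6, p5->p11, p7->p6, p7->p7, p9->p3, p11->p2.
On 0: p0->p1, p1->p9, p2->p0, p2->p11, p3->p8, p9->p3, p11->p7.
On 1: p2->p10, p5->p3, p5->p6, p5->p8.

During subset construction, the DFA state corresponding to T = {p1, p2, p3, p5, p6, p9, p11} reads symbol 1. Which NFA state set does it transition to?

p2 on 1 → {p10}.
p5 on 1 → {p3, p6, p8}.
No 1-transition from p1, p3, p6, p9, p11.
Union after reading 1: {p3, p6, p8, p10}.
Now take the ϵ-closure:
From p3 via ϵ: add p5.
From p5 via ϵ: add p11.
From p11 via ϵ: add p2.
No new states can be added; the closed set is {p2, p3, p5, p6, p8, p10, p11}.

{p2, p3, p5, p6, p8, p10, p11}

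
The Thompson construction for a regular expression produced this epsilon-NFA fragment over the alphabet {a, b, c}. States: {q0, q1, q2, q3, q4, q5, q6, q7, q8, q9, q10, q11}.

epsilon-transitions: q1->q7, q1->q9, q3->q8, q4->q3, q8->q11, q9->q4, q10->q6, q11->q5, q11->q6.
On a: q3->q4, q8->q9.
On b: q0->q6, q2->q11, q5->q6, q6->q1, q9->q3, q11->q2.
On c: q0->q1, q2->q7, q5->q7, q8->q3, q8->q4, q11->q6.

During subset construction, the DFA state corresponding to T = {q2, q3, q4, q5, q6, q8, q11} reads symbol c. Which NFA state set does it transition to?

q2 on c → {q7}.
q5 on c → {q7}.
q8 on c → {q3, q4}.
q11 on c → {q6}.
No c-transition from q3, q4, q6.
Union after reading c: {q3, q4, q6, q7}.
Now take the epsilon-closure:
From q3 via epsilon: add q8.
From q8 via epsilon: add q11.
From q11 via epsilon: add q5.
No new states can be added; the closed set is {q3, q4, q5, q6, q7, q8, q11}.

{q3, q4, q5, q6, q7, q8, q11}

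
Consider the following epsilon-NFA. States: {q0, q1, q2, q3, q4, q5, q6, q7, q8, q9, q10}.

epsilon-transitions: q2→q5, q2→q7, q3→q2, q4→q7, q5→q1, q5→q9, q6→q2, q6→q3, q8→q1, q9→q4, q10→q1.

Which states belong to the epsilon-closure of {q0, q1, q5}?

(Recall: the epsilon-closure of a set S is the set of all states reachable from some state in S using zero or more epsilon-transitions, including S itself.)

Start with {q0, q1, q5}.
From q5 via epsilon: add q9.
From q9 via epsilon: add q4.
From q4 via epsilon: add q7.
No new states can be added; the closed set is {q0, q1, q4, q5, q7, q9}.

{q0, q1, q4, q5, q7, q9}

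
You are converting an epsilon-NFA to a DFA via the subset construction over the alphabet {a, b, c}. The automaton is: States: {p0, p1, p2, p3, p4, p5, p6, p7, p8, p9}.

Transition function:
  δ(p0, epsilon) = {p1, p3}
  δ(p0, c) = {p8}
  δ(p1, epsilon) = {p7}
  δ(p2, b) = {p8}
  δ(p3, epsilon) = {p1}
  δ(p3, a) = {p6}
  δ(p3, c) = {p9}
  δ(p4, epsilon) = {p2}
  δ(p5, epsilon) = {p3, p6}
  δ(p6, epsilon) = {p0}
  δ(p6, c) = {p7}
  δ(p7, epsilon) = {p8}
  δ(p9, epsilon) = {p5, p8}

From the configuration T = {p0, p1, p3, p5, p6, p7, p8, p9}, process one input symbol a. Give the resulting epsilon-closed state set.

{p0, p1, p3, p6, p7, p8}

p3 on a → {p6}.
No a-transition from p0, p1, p5, p6, p7, p8, p9.
Union after reading a: {p6}.
Now take the epsilon-closure:
From p6 via epsilon: add p0.
From p0 via epsilon: add p1, p3.
From p1 via epsilon: add p7.
From p7 via epsilon: add p8.
No new states can be added; the closed set is {p0, p1, p3, p6, p7, p8}.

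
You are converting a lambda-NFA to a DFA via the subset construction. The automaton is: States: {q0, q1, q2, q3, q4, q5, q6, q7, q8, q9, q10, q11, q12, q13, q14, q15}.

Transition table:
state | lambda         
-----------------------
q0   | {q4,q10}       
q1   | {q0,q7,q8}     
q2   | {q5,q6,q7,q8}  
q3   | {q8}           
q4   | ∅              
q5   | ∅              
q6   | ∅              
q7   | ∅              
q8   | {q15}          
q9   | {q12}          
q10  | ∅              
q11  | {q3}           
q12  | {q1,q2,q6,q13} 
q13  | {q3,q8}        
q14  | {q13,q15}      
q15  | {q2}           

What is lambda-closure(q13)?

Start with {q13}.
From q13 via lambda: add q3, q8.
From q8 via lambda: add q15.
From q15 via lambda: add q2.
From q2 via lambda: add q5, q6, q7.
No new states can be added; the closed set is {q2, q3, q5, q6, q7, q8, q13, q15}.

{q2, q3, q5, q6, q7, q8, q13, q15}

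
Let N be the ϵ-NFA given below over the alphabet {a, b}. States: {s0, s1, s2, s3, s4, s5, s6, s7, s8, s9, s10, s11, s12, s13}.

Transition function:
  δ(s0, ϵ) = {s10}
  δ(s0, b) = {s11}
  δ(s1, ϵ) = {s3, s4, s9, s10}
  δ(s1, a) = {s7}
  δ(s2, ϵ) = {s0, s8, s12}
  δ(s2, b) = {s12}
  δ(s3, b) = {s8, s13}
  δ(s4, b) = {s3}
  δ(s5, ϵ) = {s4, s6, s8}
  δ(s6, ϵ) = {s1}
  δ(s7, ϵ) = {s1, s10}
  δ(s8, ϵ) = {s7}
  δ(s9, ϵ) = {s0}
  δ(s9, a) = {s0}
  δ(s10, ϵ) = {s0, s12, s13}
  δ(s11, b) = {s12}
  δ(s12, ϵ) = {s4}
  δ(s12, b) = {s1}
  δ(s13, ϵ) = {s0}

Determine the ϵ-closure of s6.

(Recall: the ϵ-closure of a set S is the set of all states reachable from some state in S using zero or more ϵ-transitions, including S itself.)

Start with {s6}.
From s6 via ϵ: add s1.
From s1 via ϵ: add s3, s4, s9, s10.
From s9 via ϵ: add s0.
From s10 via ϵ: add s12, s13.
No new states can be added; the closed set is {s0, s1, s3, s4, s6, s9, s10, s12, s13}.

{s0, s1, s3, s4, s6, s9, s10, s12, s13}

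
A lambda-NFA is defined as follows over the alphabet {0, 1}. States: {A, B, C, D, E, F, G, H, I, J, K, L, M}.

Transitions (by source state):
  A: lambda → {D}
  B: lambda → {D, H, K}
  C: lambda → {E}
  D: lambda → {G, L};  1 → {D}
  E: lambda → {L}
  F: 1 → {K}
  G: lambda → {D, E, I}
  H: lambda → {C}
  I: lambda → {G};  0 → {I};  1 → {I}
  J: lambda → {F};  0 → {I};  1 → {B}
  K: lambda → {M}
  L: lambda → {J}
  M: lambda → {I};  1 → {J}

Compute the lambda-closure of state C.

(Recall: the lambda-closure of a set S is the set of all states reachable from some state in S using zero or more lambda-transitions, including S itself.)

{C, E, F, J, L}

Start with {C}.
From C via lambda: add E.
From E via lambda: add L.
From L via lambda: add J.
From J via lambda: add F.
No new states can be added; the closed set is {C, E, F, J, L}.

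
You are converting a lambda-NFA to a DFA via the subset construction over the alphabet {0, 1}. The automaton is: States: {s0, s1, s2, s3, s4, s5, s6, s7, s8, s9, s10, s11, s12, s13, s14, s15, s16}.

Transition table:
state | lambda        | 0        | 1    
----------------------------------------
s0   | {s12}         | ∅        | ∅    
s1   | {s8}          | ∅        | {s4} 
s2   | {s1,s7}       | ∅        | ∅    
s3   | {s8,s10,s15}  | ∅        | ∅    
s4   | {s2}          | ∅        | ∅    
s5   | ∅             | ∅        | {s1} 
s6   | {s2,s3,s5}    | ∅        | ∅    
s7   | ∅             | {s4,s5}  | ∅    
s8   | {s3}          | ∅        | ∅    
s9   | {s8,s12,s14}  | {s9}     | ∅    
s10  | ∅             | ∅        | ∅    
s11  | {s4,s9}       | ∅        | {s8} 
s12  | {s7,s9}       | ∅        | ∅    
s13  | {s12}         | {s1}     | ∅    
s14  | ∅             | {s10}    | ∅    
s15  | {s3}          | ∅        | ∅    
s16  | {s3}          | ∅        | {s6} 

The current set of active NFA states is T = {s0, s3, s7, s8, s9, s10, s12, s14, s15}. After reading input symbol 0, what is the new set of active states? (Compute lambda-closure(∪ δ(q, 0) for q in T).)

{s1, s2, s3, s4, s5, s7, s8, s9, s10, s12, s14, s15}

s7 on 0 → {s4, s5}.
s9 on 0 → {s9}.
s14 on 0 → {s10}.
No 0-transition from s0, s3, s8, s10, s12, s15.
Union after reading 0: {s4, s5, s9, s10}.
Now take the lambda-closure:
From s4 via lambda: add s2.
From s9 via lambda: add s8, s12, s14.
From s2 via lambda: add s1, s7.
From s8 via lambda: add s3.
From s3 via lambda: add s15.
No new states can be added; the closed set is {s1, s2, s3, s4, s5, s7, s8, s9, s10, s12, s14, s15}.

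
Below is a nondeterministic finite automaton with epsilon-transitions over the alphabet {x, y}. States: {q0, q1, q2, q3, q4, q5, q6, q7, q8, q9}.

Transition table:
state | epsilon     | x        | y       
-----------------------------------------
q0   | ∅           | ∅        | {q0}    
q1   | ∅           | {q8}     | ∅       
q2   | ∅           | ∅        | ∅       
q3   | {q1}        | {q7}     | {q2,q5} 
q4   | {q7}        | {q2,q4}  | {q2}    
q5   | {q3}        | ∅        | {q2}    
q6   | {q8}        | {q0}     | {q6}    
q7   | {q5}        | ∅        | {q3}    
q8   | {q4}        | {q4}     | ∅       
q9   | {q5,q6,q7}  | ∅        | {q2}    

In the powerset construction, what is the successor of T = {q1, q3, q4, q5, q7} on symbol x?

q1 on x → {q8}.
q3 on x → {q7}.
q4 on x → {q2, q4}.
No x-transition from q5, q7.
Union after reading x: {q2, q4, q7, q8}.
Now take the epsilon-closure:
From q7 via epsilon: add q5.
From q5 via epsilon: add q3.
From q3 via epsilon: add q1.
No new states can be added; the closed set is {q1, q2, q3, q4, q5, q7, q8}.

{q1, q2, q3, q4, q5, q7, q8}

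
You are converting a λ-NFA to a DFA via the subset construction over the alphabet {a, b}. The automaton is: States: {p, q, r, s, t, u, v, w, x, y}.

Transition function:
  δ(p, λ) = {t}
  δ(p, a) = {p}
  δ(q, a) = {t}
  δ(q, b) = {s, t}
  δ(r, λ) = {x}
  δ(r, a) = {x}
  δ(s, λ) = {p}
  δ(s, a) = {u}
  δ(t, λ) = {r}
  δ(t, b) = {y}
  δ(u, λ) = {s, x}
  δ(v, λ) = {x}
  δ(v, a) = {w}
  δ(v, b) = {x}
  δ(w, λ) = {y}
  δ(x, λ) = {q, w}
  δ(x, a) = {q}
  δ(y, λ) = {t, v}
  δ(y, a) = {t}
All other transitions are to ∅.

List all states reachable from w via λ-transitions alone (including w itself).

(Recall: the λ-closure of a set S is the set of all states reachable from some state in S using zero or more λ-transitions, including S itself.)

Start with {w}.
From w via λ: add y.
From y via λ: add t, v.
From t via λ: add r.
From v via λ: add x.
From x via λ: add q.
No new states can be added; the closed set is {q, r, t, v, w, x, y}.

{q, r, t, v, w, x, y}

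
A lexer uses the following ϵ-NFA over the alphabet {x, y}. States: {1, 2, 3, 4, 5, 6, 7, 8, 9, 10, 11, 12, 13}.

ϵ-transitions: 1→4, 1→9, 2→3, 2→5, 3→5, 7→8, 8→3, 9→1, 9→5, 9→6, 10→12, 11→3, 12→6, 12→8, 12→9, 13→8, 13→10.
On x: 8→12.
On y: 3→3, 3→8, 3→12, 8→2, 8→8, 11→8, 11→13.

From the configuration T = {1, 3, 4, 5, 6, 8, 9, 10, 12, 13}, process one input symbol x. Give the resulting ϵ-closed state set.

8 on x → {12}.
No x-transition from 1, 3, 4, 5, 6, 9, 10, 12, 13.
Union after reading x: {12}.
Now take the ϵ-closure:
From 12 via ϵ: add 6, 8, 9.
From 8 via ϵ: add 3.
From 9 via ϵ: add 1, 5.
From 1 via ϵ: add 4.
No new states can be added; the closed set is {1, 3, 4, 5, 6, 8, 9, 12}.

{1, 3, 4, 5, 6, 8, 9, 12}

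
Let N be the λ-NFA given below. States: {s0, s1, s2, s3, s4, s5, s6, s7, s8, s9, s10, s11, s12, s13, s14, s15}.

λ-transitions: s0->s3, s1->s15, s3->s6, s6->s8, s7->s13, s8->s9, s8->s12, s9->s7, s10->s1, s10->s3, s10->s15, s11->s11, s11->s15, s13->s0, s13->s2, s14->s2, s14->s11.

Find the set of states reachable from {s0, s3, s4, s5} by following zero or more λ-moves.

Start with {s0, s3, s4, s5}.
From s3 via λ: add s6.
From s6 via λ: add s8.
From s8 via λ: add s9, s12.
From s9 via λ: add s7.
From s7 via λ: add s13.
From s13 via λ: add s2.
No new states can be added; the closed set is {s0, s2, s3, s4, s5, s6, s7, s8, s9, s12, s13}.

{s0, s2, s3, s4, s5, s6, s7, s8, s9, s12, s13}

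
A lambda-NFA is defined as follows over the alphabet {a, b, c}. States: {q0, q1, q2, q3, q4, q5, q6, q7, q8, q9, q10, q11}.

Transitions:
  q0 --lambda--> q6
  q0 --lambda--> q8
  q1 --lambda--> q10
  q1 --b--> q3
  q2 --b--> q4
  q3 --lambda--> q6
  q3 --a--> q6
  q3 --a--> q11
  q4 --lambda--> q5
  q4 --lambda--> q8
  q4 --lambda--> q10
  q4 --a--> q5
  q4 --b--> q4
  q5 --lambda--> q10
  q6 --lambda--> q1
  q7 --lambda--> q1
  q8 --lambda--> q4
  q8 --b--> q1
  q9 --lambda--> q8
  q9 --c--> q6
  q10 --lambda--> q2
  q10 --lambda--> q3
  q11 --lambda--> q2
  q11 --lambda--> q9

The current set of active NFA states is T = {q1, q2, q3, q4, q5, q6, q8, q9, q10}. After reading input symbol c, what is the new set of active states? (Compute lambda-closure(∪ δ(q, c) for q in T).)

{q1, q2, q3, q6, q10}

q9 on c → {q6}.
No c-transition from q1, q2, q3, q4, q5, q6, q8, q10.
Union after reading c: {q6}.
Now take the lambda-closure:
From q6 via lambda: add q1.
From q1 via lambda: add q10.
From q10 via lambda: add q2, q3.
No new states can be added; the closed set is {q1, q2, q3, q6, q10}.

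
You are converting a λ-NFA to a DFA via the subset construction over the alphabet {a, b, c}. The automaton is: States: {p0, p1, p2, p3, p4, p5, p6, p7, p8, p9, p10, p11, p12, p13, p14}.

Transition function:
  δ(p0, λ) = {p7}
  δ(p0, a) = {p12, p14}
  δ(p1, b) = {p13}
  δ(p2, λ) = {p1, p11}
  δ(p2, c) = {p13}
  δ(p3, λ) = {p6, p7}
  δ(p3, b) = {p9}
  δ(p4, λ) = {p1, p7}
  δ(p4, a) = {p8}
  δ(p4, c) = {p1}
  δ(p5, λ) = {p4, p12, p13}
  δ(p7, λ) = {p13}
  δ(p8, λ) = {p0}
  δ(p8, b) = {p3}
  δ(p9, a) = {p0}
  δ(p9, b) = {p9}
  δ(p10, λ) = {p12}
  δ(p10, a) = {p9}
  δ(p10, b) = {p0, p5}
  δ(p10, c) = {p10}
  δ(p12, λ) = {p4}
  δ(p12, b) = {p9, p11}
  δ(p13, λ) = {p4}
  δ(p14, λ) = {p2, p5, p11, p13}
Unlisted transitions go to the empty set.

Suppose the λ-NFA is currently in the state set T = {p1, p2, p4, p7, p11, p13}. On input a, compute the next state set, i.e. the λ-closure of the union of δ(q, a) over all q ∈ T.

{p0, p1, p4, p7, p8, p13}

p4 on a → {p8}.
No a-transition from p1, p2, p7, p11, p13.
Union after reading a: {p8}.
Now take the λ-closure:
From p8 via λ: add p0.
From p0 via λ: add p7.
From p7 via λ: add p13.
From p13 via λ: add p4.
From p4 via λ: add p1.
No new states can be added; the closed set is {p0, p1, p4, p7, p8, p13}.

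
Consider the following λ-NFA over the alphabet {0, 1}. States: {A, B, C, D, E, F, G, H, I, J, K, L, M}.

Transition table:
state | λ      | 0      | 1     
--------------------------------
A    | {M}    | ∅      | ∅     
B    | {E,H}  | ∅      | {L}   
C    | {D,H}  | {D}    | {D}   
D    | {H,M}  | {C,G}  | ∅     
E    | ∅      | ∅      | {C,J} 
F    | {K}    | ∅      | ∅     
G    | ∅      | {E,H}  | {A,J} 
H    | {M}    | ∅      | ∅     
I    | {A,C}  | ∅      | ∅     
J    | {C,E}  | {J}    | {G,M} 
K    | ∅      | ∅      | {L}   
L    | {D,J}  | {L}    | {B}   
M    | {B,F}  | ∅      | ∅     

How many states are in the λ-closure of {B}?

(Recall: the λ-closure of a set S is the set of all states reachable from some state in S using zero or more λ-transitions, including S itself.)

Start with {B}.
From B via λ: add E, H.
From H via λ: add M.
From M via λ: add F.
From F via λ: add K.
λ-closure = {B, E, F, H, K, M}, which has 6 states.

6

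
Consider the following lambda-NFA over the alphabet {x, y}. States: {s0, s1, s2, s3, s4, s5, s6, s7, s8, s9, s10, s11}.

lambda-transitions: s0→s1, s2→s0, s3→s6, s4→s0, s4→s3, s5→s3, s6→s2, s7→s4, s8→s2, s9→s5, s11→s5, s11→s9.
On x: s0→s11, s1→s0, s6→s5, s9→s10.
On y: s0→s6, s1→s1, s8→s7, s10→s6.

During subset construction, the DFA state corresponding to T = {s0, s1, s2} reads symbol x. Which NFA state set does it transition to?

{s0, s1, s2, s3, s5, s6, s9, s11}

s0 on x → {s11}.
s1 on x → {s0}.
No x-transition from s2.
Union after reading x: {s0, s11}.
Now take the lambda-closure:
From s0 via lambda: add s1.
From s11 via lambda: add s5, s9.
From s5 via lambda: add s3.
From s3 via lambda: add s6.
From s6 via lambda: add s2.
No new states can be added; the closed set is {s0, s1, s2, s3, s5, s6, s9, s11}.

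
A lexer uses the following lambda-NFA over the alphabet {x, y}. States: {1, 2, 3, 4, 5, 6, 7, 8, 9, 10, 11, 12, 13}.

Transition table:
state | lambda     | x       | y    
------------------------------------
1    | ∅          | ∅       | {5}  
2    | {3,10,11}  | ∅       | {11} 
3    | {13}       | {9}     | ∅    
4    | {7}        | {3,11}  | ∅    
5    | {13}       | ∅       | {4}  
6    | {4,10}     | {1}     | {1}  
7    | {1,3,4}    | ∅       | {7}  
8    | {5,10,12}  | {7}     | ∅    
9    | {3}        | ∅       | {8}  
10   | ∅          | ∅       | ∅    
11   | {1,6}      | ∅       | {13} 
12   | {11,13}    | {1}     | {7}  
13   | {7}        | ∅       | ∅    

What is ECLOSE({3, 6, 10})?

Start with {3, 6, 10}.
From 3 via lambda: add 13.
From 6 via lambda: add 4.
From 4 via lambda: add 7.
From 7 via lambda: add 1.
No new states can be added; the closed set is {1, 3, 4, 6, 7, 10, 13}.

{1, 3, 4, 6, 7, 10, 13}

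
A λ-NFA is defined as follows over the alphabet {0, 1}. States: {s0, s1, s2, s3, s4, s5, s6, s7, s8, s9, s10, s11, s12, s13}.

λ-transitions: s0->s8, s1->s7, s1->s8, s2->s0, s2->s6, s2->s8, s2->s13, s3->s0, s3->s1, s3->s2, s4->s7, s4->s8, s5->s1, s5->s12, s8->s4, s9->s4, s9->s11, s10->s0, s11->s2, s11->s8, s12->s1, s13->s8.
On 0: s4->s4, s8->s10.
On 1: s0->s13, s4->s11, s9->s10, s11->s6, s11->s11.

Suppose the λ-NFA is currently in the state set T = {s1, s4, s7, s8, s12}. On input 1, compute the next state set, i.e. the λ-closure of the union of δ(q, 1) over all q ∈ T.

{s0, s2, s4, s6, s7, s8, s11, s13}

s4 on 1 → {s11}.
No 1-transition from s1, s7, s8, s12.
Union after reading 1: {s11}.
Now take the λ-closure:
From s11 via λ: add s2, s8.
From s2 via λ: add s0, s6, s13.
From s8 via λ: add s4.
From s4 via λ: add s7.
No new states can be added; the closed set is {s0, s2, s4, s6, s7, s8, s11, s13}.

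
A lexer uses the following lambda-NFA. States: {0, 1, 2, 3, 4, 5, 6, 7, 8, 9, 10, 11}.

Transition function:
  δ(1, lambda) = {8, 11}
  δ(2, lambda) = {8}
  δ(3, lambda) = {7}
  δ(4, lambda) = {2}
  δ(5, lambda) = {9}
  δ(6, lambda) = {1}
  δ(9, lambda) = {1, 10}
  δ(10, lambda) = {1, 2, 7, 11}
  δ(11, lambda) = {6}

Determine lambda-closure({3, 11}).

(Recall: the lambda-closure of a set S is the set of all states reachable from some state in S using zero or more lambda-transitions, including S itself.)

Start with {3, 11}.
From 3 via lambda: add 7.
From 11 via lambda: add 6.
From 6 via lambda: add 1.
From 1 via lambda: add 8.
No new states can be added; the closed set is {1, 3, 6, 7, 8, 11}.

{1, 3, 6, 7, 8, 11}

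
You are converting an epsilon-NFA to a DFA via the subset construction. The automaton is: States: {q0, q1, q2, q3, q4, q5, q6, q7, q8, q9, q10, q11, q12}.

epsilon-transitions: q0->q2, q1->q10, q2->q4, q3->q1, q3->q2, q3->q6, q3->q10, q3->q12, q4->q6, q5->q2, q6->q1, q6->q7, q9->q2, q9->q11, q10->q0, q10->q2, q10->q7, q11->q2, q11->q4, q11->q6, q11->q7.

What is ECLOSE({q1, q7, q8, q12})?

Start with {q1, q7, q8, q12}.
From q1 via epsilon: add q10.
From q10 via epsilon: add q0, q2.
From q2 via epsilon: add q4.
From q4 via epsilon: add q6.
No new states can be added; the closed set is {q0, q1, q2, q4, q6, q7, q8, q10, q12}.

{q0, q1, q2, q4, q6, q7, q8, q10, q12}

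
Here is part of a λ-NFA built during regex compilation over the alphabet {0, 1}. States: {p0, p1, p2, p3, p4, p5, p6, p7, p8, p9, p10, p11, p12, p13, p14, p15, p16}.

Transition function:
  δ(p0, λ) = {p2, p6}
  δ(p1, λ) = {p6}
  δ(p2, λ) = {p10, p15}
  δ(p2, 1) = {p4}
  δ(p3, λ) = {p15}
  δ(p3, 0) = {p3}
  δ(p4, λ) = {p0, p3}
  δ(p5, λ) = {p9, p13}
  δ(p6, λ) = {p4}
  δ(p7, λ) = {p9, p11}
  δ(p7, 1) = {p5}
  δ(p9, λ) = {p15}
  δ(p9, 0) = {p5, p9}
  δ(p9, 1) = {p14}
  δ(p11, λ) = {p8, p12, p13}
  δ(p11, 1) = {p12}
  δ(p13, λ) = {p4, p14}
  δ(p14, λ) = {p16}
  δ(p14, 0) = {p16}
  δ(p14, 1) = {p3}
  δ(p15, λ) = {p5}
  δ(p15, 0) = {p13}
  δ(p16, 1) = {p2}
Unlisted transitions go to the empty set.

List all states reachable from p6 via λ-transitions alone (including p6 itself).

{p0, p2, p3, p4, p5, p6, p9, p10, p13, p14, p15, p16}

Start with {p6}.
From p6 via λ: add p4.
From p4 via λ: add p0, p3.
From p0 via λ: add p2.
From p3 via λ: add p15.
From p2 via λ: add p10.
From p15 via λ: add p5.
From p5 via λ: add p9, p13.
From p13 via λ: add p14.
From p14 via λ: add p16.
No new states can be added; the closed set is {p0, p2, p3, p4, p5, p6, p9, p10, p13, p14, p15, p16}.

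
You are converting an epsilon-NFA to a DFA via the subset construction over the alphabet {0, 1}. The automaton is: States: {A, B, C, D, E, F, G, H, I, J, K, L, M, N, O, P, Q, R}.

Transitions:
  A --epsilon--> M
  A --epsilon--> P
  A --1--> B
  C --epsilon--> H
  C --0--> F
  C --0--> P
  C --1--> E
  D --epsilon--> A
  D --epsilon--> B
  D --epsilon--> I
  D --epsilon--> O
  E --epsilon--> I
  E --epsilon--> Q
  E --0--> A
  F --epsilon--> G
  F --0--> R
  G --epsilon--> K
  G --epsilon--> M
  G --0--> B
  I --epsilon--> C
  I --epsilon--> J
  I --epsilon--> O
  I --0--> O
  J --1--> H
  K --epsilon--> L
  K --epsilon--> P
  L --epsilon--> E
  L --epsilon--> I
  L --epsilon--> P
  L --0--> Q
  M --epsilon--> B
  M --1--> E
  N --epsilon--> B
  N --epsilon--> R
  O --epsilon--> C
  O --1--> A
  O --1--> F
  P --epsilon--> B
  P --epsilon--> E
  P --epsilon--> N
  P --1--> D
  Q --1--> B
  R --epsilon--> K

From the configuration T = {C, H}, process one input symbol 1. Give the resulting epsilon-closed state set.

C on 1 → {E}.
No 1-transition from H.
Union after reading 1: {E}.
Now take the epsilon-closure:
From E via epsilon: add I, Q.
From I via epsilon: add C, J, O.
From C via epsilon: add H.
No new states can be added; the closed set is {C, E, H, I, J, O, Q}.

{C, E, H, I, J, O, Q}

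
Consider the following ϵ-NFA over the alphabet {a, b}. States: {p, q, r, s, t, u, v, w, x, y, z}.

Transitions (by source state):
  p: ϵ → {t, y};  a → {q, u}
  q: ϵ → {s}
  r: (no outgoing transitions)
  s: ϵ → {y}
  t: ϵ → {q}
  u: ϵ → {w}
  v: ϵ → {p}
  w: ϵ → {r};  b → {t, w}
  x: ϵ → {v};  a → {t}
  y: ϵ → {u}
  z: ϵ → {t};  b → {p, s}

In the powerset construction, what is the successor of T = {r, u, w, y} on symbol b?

w on b → {t, w}.
No b-transition from r, u, y.
Union after reading b: {t, w}.
Now take the ϵ-closure:
From t via ϵ: add q.
From w via ϵ: add r.
From q via ϵ: add s.
From s via ϵ: add y.
From y via ϵ: add u.
No new states can be added; the closed set is {q, r, s, t, u, w, y}.

{q, r, s, t, u, w, y}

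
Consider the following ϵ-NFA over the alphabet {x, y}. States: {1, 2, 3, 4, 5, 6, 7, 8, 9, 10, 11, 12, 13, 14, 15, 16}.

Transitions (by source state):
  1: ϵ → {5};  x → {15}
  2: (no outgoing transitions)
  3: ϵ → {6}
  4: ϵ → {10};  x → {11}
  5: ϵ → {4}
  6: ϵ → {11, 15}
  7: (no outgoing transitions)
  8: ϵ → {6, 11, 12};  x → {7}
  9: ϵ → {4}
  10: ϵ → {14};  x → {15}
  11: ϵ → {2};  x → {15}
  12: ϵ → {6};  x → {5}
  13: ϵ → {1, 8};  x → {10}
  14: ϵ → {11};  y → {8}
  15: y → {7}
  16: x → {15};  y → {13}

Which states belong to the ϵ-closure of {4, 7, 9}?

Start with {4, 7, 9}.
From 4 via ϵ: add 10.
From 10 via ϵ: add 14.
From 14 via ϵ: add 11.
From 11 via ϵ: add 2.
No new states can be added; the closed set is {2, 4, 7, 9, 10, 11, 14}.

{2, 4, 7, 9, 10, 11, 14}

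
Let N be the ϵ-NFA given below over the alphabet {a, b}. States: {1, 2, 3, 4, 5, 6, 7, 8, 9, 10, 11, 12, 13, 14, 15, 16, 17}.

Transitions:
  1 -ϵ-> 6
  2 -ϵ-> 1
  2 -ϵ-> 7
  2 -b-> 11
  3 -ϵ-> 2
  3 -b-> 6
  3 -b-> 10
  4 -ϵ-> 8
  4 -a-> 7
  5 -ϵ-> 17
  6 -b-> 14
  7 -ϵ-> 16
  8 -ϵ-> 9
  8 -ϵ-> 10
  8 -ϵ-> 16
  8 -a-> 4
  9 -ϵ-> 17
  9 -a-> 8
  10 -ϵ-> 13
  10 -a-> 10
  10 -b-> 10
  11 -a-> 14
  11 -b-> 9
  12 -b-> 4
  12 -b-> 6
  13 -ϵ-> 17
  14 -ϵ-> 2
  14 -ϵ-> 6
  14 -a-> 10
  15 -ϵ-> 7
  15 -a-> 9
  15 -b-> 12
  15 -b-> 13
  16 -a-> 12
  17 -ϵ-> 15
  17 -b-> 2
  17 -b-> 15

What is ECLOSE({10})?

Start with {10}.
From 10 via ϵ: add 13.
From 13 via ϵ: add 17.
From 17 via ϵ: add 15.
From 15 via ϵ: add 7.
From 7 via ϵ: add 16.
No new states can be added; the closed set is {7, 10, 13, 15, 16, 17}.

{7, 10, 13, 15, 16, 17}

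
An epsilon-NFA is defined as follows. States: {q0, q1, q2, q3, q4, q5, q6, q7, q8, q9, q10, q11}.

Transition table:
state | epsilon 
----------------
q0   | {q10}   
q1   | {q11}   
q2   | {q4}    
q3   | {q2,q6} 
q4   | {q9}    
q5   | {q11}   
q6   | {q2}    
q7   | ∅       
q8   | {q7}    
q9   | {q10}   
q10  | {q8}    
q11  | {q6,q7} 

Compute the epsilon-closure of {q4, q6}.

Start with {q4, q6}.
From q4 via epsilon: add q9.
From q6 via epsilon: add q2.
From q9 via epsilon: add q10.
From q10 via epsilon: add q8.
From q8 via epsilon: add q7.
No new states can be added; the closed set is {q2, q4, q6, q7, q8, q9, q10}.

{q2, q4, q6, q7, q8, q9, q10}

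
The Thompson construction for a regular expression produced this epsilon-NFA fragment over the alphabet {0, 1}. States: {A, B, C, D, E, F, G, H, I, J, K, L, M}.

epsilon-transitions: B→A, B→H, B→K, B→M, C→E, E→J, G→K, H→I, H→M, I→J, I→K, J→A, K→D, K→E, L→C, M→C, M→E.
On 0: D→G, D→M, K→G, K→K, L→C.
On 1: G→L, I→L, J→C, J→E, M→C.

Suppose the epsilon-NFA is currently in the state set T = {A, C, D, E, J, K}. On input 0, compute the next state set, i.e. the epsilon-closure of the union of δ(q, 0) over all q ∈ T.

D on 0 → {G, M}.
K on 0 → {G, K}.
No 0-transition from A, C, E, J.
Union after reading 0: {G, K, M}.
Now take the epsilon-closure:
From K via epsilon: add D, E.
From M via epsilon: add C.
From E via epsilon: add J.
From J via epsilon: add A.
No new states can be added; the closed set is {A, C, D, E, G, J, K, M}.

{A, C, D, E, G, J, K, M}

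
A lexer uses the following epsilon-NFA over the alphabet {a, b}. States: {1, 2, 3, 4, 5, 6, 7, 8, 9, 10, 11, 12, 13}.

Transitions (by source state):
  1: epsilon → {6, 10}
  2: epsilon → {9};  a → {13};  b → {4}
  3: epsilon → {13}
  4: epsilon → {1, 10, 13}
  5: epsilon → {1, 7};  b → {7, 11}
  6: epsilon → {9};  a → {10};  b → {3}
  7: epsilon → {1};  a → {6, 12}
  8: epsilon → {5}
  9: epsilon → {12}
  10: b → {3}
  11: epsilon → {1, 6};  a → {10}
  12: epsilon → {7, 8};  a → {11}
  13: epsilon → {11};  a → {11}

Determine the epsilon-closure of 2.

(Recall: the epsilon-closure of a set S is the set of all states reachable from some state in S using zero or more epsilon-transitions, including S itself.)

{1, 2, 5, 6, 7, 8, 9, 10, 12}

Start with {2}.
From 2 via epsilon: add 9.
From 9 via epsilon: add 12.
From 12 via epsilon: add 7, 8.
From 7 via epsilon: add 1.
From 8 via epsilon: add 5.
From 1 via epsilon: add 6, 10.
No new states can be added; the closed set is {1, 2, 5, 6, 7, 8, 9, 10, 12}.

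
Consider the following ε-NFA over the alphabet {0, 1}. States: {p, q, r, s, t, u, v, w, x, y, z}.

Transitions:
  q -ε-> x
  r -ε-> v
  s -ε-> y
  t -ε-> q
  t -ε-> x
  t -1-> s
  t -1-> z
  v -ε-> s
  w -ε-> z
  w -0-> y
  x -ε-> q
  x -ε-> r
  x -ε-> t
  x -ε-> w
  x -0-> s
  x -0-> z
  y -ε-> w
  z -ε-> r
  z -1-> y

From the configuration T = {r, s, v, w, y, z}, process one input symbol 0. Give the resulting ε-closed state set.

w on 0 → {y}.
No 0-transition from r, s, v, y, z.
Union after reading 0: {y}.
Now take the ε-closure:
From y via ε: add w.
From w via ε: add z.
From z via ε: add r.
From r via ε: add v.
From v via ε: add s.
No new states can be added; the closed set is {r, s, v, w, y, z}.

{r, s, v, w, y, z}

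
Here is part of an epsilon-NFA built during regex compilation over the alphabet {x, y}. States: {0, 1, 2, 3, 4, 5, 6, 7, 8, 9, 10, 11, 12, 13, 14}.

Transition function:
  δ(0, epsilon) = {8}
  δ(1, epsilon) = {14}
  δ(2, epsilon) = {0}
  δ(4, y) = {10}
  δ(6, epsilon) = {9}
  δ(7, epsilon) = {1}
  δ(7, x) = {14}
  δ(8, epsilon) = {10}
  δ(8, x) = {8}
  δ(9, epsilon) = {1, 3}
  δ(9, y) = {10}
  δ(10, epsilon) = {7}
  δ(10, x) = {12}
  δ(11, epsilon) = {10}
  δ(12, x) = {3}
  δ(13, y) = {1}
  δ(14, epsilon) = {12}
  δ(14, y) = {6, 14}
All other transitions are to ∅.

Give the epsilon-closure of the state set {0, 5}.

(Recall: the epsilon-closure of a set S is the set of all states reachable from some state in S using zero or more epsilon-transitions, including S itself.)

{0, 1, 5, 7, 8, 10, 12, 14}

Start with {0, 5}.
From 0 via epsilon: add 8.
From 8 via epsilon: add 10.
From 10 via epsilon: add 7.
From 7 via epsilon: add 1.
From 1 via epsilon: add 14.
From 14 via epsilon: add 12.
No new states can be added; the closed set is {0, 1, 5, 7, 8, 10, 12, 14}.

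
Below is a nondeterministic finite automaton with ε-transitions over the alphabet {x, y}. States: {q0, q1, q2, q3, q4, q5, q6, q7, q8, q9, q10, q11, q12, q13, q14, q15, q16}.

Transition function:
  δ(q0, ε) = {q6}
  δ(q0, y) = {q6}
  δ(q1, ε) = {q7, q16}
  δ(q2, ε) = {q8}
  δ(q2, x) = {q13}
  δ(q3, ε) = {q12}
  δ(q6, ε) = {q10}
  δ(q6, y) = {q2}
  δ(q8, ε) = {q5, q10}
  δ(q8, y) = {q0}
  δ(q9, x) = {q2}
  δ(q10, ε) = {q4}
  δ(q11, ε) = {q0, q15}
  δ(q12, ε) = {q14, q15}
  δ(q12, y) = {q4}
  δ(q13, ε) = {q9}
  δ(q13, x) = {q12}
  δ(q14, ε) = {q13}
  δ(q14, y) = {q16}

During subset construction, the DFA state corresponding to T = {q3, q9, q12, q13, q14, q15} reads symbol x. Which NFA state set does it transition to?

q9 on x → {q2}.
q13 on x → {q12}.
No x-transition from q3, q12, q14, q15.
Union after reading x: {q2, q12}.
Now take the ε-closure:
From q2 via ε: add q8.
From q12 via ε: add q14, q15.
From q8 via ε: add q5, q10.
From q14 via ε: add q13.
From q10 via ε: add q4.
From q13 via ε: add q9.
No new states can be added; the closed set is {q2, q4, q5, q8, q9, q10, q12, q13, q14, q15}.

{q2, q4, q5, q8, q9, q10, q12, q13, q14, q15}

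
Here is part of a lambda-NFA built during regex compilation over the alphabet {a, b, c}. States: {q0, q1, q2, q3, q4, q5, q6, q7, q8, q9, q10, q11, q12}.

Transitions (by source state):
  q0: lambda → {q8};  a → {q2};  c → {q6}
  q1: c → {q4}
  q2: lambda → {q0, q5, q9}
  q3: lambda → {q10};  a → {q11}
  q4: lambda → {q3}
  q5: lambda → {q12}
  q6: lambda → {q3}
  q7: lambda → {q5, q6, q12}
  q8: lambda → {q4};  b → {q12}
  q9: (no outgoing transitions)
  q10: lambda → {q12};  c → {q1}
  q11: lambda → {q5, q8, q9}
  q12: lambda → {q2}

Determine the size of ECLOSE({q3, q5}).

Start with {q3, q5}.
From q3 via lambda: add q10.
From q5 via lambda: add q12.
From q12 via lambda: add q2.
From q2 via lambda: add q0, q9.
From q0 via lambda: add q8.
From q8 via lambda: add q4.
lambda-closure = {q0, q2, q3, q4, q5, q8, q9, q10, q12}, which has 9 states.

9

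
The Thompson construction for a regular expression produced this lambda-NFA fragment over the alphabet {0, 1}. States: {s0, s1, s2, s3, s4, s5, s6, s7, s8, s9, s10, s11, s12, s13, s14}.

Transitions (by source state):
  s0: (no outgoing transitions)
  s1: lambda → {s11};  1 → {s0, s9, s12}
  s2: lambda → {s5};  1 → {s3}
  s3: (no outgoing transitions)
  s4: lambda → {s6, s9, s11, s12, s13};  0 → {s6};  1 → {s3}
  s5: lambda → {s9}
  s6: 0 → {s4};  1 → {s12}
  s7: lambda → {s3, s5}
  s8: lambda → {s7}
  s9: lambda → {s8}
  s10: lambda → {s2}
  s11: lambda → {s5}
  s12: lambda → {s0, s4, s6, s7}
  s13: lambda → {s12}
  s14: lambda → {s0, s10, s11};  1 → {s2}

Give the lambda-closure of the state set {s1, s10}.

Start with {s1, s10}.
From s1 via lambda: add s11.
From s10 via lambda: add s2.
From s2 via lambda: add s5.
From s5 via lambda: add s9.
From s9 via lambda: add s8.
From s8 via lambda: add s7.
From s7 via lambda: add s3.
No new states can be added; the closed set is {s1, s2, s3, s5, s7, s8, s9, s10, s11}.

{s1, s2, s3, s5, s7, s8, s9, s10, s11}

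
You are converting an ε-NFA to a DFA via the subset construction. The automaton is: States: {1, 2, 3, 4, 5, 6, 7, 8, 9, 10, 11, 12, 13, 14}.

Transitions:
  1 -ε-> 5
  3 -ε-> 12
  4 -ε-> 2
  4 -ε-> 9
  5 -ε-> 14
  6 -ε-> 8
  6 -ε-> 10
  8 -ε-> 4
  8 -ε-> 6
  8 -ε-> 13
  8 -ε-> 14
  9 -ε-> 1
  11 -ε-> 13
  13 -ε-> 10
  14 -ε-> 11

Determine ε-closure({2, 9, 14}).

Start with {2, 9, 14}.
From 9 via ε: add 1.
From 14 via ε: add 11.
From 1 via ε: add 5.
From 11 via ε: add 13.
From 13 via ε: add 10.
No new states can be added; the closed set is {1, 2, 5, 9, 10, 11, 13, 14}.

{1, 2, 5, 9, 10, 11, 13, 14}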